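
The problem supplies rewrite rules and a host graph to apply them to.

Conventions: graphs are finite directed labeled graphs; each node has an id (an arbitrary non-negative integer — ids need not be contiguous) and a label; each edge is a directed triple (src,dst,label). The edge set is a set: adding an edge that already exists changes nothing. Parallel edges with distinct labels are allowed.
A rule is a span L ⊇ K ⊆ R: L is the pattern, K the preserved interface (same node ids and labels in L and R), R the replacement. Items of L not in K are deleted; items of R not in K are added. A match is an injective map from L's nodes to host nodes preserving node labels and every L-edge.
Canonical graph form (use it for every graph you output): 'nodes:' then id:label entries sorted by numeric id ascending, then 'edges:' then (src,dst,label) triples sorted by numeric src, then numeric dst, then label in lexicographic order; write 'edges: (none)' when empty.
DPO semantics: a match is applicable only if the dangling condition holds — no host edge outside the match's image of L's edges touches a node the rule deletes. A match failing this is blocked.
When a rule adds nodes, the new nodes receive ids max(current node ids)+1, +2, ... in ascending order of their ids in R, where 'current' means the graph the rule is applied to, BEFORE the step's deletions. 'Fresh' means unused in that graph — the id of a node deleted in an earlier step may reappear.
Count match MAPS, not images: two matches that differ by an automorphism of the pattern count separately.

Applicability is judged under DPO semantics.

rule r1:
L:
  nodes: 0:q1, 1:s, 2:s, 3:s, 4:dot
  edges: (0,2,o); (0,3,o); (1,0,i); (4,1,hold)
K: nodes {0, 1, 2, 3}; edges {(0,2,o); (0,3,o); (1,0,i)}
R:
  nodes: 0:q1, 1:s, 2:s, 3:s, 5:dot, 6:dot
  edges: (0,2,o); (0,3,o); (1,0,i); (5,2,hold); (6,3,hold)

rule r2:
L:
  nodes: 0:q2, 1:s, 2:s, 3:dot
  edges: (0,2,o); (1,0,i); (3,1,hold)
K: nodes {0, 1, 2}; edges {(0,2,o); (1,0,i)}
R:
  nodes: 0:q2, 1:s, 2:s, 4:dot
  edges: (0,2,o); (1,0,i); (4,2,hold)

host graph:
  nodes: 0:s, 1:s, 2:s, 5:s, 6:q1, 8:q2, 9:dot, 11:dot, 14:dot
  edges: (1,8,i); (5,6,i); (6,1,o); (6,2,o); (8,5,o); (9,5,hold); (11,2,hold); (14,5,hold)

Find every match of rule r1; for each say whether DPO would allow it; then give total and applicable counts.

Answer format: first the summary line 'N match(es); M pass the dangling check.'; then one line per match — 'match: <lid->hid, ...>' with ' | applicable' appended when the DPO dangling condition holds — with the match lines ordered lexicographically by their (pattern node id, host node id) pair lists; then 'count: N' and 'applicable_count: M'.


4 match(es); 4 pass the dangling check.
match: 0->6, 1->5, 2->1, 3->2, 4->9 | applicable
match: 0->6, 1->5, 2->1, 3->2, 4->14 | applicable
match: 0->6, 1->5, 2->2, 3->1, 4->9 | applicable
match: 0->6, 1->5, 2->2, 3->1, 4->14 | applicable
count: 4
applicable_count: 4


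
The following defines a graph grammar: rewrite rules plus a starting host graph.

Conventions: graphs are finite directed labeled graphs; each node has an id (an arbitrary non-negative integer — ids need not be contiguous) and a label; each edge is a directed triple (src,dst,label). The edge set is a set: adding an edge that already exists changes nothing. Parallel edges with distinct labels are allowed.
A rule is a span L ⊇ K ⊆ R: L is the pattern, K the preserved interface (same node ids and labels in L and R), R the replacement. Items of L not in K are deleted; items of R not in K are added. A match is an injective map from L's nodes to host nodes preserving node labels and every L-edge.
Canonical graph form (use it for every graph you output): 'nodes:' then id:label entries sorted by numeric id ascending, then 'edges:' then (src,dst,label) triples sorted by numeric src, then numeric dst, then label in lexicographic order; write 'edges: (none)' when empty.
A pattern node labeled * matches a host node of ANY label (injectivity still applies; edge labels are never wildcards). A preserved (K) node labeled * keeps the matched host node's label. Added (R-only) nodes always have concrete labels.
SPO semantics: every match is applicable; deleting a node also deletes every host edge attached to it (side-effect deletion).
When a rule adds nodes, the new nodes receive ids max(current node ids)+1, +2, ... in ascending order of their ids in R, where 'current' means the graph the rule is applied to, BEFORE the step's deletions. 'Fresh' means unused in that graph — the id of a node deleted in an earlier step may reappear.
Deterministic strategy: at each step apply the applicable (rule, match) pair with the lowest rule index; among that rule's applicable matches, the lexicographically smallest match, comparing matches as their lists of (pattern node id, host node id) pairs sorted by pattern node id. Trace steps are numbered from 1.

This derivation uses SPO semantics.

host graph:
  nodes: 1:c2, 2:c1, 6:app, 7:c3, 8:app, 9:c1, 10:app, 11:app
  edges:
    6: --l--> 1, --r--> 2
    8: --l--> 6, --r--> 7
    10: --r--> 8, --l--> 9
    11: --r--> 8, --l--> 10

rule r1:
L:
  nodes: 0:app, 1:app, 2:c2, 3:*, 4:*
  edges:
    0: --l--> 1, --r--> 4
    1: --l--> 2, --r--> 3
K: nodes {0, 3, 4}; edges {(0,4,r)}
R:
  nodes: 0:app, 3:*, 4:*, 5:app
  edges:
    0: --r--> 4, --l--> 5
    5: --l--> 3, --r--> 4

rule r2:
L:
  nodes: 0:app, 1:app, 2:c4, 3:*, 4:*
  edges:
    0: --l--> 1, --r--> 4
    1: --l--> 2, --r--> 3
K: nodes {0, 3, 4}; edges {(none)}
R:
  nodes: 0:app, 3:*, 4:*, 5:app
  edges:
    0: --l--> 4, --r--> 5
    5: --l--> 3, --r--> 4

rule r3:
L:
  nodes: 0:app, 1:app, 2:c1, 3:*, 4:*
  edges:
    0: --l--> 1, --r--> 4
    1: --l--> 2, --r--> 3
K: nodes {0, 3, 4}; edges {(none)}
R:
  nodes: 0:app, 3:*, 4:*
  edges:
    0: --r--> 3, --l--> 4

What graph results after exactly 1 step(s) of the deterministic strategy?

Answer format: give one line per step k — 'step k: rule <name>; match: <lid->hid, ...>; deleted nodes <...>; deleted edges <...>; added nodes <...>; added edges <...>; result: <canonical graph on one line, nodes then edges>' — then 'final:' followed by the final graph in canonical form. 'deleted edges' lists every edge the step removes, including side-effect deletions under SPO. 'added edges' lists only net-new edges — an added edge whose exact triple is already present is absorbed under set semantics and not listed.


step 1: rule r1; match: 0->8, 1->6, 2->1, 3->2, 4->7; deleted nodes 1, 6; deleted edges (6,1,l); (6,2,r); (8,6,l); added nodes 12; added edges (8,12,l); (12,2,l); (12,7,r); result: nodes: 2:c1, 7:c3, 8:app, 9:c1, 10:app, 11:app, 12:app edges: (8,7,r); (8,12,l); (10,8,r); (10,9,l); (11,8,r); (11,10,l); (12,2,l); (12,7,r)
final:
nodes: 2:c1, 7:c3, 8:app, 9:c1, 10:app, 11:app, 12:app
edges: (8,7,r); (8,12,l); (10,8,r); (10,9,l); (11,8,r); (11,10,l); (12,2,l); (12,7,r)


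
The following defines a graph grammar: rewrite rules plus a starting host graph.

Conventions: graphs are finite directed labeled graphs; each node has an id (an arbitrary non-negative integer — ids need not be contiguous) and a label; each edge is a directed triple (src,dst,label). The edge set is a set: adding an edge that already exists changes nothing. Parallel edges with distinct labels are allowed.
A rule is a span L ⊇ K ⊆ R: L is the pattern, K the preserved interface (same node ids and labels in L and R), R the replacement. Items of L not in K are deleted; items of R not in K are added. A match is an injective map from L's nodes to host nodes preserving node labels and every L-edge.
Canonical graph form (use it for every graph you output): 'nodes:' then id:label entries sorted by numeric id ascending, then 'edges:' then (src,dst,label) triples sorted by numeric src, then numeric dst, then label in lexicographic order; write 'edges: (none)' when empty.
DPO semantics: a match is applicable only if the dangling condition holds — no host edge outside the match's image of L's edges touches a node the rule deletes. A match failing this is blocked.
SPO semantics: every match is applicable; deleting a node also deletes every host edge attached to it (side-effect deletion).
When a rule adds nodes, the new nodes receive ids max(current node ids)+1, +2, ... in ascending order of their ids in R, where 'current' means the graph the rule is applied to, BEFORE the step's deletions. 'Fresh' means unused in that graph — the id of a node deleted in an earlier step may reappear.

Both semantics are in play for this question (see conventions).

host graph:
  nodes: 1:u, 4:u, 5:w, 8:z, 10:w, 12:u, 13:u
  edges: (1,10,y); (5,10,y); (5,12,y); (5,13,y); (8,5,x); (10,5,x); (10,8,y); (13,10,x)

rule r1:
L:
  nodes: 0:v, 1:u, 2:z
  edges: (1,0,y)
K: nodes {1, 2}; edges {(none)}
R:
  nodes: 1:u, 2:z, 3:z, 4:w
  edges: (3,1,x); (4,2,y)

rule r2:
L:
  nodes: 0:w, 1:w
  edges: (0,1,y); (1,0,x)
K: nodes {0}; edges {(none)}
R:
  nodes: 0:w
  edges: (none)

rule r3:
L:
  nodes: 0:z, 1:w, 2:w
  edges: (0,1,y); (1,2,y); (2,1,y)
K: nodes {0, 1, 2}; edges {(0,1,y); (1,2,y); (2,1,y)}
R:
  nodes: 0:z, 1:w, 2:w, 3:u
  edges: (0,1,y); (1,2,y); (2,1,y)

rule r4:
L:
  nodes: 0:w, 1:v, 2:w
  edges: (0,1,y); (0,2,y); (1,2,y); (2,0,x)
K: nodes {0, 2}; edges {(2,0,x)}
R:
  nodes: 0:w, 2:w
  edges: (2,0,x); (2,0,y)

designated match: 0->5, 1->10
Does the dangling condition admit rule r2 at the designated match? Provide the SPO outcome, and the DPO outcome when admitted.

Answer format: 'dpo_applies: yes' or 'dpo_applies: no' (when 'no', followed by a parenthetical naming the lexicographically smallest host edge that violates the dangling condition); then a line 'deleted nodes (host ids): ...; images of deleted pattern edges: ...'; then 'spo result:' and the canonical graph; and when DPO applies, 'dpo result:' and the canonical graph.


dpo_applies: no
(the rule deletes node 10, which keeps host edge (1,10,y) outside the match image — the dangling condition fails, DPO blocks; SPO proceeds and side-deletes such edges)
deleted nodes (host ids): 10; images of deleted pattern edges: (5,10,y); (10,5,x)
spo result:
nodes: 1:u, 4:u, 5:w, 8:z, 12:u, 13:u
edges: (5,12,y); (5,13,y); (8,5,x)


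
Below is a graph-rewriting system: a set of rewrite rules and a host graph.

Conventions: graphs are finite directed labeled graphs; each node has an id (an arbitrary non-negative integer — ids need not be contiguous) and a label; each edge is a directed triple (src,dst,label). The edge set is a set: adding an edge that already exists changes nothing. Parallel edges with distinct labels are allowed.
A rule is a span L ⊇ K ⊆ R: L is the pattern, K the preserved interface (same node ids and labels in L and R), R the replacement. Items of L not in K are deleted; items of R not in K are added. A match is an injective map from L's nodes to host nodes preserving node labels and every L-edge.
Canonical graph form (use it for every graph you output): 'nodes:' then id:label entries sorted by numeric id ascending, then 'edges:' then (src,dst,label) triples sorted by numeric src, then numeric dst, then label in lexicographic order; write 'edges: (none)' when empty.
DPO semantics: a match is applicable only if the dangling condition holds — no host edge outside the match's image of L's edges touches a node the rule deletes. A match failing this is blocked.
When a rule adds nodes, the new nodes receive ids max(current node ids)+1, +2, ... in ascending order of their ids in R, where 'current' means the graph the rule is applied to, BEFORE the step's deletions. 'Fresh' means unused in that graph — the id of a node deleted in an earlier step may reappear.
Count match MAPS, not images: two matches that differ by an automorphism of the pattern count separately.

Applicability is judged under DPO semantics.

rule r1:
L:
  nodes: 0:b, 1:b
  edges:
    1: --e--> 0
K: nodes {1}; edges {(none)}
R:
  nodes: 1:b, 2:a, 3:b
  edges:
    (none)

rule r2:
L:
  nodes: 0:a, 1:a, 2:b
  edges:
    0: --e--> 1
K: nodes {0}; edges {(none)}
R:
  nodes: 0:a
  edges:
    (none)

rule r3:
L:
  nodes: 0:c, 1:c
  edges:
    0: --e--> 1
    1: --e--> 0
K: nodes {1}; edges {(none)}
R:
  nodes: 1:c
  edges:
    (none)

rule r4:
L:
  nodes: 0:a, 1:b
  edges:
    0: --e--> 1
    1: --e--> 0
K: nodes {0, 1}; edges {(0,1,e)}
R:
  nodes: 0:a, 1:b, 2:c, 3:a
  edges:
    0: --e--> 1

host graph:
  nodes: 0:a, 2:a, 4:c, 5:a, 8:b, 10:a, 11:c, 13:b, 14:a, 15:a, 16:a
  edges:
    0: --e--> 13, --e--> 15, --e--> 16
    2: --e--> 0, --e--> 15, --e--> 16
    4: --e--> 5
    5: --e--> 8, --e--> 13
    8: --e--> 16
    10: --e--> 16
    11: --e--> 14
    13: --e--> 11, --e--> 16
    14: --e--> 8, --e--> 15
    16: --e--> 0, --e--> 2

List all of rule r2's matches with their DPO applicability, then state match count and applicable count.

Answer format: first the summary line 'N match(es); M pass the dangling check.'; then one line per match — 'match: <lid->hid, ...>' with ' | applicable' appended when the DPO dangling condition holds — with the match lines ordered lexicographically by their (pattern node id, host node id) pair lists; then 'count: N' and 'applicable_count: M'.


18 match(es); 0 pass the dangling check.
match: 0->0, 1->15, 2->8
match: 0->0, 1->15, 2->13
match: 0->0, 1->16, 2->8
match: 0->0, 1->16, 2->13
match: 0->2, 1->0, 2->8
match: 0->2, 1->0, 2->13
match: 0->2, 1->15, 2->8
match: 0->2, 1->15, 2->13
match: 0->2, 1->16, 2->8
match: 0->2, 1->16, 2->13
match: 0->10, 1->16, 2->8
match: 0->10, 1->16, 2->13
match: 0->14, 1->15, 2->8
match: 0->14, 1->15, 2->13
match: 0->16, 1->0, 2->8
match: 0->16, 1->0, 2->13
match: 0->16, 1->2, 2->8
match: 0->16, 1->2, 2->13
count: 18
applicable_count: 0


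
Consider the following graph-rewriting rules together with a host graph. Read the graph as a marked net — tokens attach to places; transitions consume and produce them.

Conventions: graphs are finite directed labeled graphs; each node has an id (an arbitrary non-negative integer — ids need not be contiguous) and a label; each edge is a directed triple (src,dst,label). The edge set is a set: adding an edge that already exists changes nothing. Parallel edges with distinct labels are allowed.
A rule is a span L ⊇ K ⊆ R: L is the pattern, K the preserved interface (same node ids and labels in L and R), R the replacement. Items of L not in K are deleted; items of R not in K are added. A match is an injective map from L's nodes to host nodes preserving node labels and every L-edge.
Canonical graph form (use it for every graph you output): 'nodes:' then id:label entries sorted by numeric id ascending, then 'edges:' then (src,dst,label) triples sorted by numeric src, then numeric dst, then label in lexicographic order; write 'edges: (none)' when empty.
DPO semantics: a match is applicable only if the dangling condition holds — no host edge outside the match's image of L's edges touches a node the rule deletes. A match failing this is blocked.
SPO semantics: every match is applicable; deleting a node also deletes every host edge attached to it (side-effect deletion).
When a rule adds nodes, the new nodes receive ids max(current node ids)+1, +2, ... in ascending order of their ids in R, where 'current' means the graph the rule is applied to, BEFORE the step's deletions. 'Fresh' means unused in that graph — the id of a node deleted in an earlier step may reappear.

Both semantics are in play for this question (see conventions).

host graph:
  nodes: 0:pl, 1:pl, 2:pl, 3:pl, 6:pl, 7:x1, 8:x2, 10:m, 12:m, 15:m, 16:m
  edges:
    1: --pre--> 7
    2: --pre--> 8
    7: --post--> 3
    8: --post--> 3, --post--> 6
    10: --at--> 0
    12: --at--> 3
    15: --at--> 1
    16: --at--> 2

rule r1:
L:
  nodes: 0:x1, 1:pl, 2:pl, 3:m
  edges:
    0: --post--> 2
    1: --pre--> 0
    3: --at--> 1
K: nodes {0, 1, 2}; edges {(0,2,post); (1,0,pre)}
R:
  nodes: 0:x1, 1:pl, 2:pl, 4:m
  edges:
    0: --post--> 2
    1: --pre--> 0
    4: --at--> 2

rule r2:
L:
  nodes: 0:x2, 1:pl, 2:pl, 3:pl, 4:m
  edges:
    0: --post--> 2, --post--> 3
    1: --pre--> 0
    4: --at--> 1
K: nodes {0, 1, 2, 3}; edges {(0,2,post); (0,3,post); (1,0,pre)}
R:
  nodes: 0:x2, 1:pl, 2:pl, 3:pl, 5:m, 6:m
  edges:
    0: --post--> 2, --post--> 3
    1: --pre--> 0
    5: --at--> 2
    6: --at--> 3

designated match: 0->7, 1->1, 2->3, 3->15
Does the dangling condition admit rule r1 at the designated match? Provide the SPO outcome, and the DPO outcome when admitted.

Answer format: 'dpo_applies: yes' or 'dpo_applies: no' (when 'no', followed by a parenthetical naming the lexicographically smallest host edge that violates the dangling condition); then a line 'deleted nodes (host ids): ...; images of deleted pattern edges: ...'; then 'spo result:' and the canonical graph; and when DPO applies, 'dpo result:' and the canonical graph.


dpo_applies: yes
deleted nodes (host ids): 15; images of deleted pattern edges: (15,1,at)
spo result:
nodes: 0:pl, 1:pl, 2:pl, 3:pl, 6:pl, 7:x1, 8:x2, 10:m, 12:m, 16:m, 17:m
edges: (1,7,pre); (2,8,pre); (7,3,post); (8,3,post); (8,6,post); (10,0,at); (12,3,at); (16,2,at); (17,3,at)
dpo result:
nodes: 0:pl, 1:pl, 2:pl, 3:pl, 6:pl, 7:x1, 8:x2, 10:m, 12:m, 16:m, 17:m
edges: (1,7,pre); (2,8,pre); (7,3,post); (8,3,post); (8,6,post); (10,0,at); (12,3,at); (16,2,at); (17,3,at)


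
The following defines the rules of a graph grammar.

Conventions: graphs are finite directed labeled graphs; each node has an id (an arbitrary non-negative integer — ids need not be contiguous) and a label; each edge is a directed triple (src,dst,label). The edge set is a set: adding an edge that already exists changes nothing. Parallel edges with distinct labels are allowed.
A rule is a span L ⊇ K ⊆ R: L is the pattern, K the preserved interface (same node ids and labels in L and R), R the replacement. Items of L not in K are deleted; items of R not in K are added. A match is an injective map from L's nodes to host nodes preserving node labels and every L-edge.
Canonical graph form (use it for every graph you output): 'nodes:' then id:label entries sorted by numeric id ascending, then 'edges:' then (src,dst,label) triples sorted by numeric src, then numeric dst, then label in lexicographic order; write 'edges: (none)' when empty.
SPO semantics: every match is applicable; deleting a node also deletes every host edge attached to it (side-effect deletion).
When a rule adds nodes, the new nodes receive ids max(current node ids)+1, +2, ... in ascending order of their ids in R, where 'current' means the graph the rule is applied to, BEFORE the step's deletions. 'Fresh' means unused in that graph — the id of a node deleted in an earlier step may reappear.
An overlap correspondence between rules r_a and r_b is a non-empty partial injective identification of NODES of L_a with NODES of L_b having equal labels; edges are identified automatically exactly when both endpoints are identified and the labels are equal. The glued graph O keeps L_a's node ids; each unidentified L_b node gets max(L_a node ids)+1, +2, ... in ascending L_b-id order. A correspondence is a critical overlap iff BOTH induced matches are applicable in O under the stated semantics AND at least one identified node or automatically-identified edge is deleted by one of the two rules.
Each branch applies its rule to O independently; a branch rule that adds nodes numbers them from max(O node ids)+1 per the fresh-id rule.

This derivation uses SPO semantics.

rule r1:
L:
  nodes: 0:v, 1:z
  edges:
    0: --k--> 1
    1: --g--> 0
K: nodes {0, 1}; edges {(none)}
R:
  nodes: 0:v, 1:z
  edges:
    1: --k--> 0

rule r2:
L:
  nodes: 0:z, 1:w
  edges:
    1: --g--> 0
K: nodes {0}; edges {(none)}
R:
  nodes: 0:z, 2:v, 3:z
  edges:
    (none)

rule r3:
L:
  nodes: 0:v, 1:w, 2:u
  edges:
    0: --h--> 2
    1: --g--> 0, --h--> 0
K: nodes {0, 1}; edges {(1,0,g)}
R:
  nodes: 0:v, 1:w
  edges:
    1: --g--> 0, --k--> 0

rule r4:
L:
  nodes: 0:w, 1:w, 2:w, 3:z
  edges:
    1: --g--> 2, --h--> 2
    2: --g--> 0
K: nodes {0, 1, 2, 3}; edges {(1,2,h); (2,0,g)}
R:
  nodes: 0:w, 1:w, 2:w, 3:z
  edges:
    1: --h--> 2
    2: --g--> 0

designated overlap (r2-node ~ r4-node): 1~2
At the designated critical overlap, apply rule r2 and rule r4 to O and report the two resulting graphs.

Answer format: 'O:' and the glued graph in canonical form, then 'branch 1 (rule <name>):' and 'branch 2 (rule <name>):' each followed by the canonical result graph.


O:
nodes: 0:z, 1:w, 2:w, 3:w, 4:z
edges: (1,0,g); (1,2,g); (3,1,g); (3,1,h)
branch 1 (rule r2):
nodes: 0:z, 2:w, 3:w, 4:z, 5:v, 6:z
edges: (none)
branch 2 (rule r4):
nodes: 0:z, 1:w, 2:w, 3:w, 4:z
edges: (1,0,g); (1,2,g); (3,1,h)


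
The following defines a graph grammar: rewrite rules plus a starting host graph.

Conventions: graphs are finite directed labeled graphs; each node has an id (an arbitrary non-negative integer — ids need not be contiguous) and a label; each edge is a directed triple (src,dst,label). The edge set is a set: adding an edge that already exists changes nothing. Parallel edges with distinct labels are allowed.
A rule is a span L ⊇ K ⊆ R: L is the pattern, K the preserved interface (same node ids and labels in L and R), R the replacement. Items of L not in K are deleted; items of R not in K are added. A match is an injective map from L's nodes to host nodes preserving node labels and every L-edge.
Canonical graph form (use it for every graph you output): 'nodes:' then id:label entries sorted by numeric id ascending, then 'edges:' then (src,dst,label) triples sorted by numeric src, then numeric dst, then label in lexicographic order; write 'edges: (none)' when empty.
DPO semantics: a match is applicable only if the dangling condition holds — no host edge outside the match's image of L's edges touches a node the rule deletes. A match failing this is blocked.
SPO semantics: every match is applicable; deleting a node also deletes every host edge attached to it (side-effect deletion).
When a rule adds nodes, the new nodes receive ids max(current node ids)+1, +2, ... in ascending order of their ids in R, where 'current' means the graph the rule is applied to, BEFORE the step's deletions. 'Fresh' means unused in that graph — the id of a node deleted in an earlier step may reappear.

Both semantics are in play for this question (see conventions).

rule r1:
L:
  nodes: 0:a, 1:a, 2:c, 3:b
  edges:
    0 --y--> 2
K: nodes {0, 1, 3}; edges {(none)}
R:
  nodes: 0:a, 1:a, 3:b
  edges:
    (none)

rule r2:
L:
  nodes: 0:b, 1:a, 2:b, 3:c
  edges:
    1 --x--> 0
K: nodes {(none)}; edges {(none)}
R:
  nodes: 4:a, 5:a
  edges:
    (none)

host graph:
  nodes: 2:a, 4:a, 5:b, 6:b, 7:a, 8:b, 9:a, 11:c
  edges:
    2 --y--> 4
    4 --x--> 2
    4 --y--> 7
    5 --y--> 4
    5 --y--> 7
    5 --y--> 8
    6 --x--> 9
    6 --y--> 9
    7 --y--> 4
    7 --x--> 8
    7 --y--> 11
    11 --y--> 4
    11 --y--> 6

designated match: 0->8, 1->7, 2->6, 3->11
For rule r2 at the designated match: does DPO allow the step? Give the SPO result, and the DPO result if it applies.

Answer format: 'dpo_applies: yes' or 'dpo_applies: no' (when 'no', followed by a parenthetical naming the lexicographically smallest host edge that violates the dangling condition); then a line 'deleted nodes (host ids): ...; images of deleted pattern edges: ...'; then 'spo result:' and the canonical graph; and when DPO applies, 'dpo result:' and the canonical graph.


dpo_applies: no
(the rule deletes node 7, which keeps host edge (4,7,y) outside the match image — the dangling condition fails, DPO blocks; SPO proceeds and side-deletes such edges)
deleted nodes (host ids): 6, 7, 8, 11; images of deleted pattern edges: (7,8,x)
spo result:
nodes: 2:a, 4:a, 5:b, 9:a, 12:a, 13:a
edges: (2,4,y); (4,2,x); (5,4,y)


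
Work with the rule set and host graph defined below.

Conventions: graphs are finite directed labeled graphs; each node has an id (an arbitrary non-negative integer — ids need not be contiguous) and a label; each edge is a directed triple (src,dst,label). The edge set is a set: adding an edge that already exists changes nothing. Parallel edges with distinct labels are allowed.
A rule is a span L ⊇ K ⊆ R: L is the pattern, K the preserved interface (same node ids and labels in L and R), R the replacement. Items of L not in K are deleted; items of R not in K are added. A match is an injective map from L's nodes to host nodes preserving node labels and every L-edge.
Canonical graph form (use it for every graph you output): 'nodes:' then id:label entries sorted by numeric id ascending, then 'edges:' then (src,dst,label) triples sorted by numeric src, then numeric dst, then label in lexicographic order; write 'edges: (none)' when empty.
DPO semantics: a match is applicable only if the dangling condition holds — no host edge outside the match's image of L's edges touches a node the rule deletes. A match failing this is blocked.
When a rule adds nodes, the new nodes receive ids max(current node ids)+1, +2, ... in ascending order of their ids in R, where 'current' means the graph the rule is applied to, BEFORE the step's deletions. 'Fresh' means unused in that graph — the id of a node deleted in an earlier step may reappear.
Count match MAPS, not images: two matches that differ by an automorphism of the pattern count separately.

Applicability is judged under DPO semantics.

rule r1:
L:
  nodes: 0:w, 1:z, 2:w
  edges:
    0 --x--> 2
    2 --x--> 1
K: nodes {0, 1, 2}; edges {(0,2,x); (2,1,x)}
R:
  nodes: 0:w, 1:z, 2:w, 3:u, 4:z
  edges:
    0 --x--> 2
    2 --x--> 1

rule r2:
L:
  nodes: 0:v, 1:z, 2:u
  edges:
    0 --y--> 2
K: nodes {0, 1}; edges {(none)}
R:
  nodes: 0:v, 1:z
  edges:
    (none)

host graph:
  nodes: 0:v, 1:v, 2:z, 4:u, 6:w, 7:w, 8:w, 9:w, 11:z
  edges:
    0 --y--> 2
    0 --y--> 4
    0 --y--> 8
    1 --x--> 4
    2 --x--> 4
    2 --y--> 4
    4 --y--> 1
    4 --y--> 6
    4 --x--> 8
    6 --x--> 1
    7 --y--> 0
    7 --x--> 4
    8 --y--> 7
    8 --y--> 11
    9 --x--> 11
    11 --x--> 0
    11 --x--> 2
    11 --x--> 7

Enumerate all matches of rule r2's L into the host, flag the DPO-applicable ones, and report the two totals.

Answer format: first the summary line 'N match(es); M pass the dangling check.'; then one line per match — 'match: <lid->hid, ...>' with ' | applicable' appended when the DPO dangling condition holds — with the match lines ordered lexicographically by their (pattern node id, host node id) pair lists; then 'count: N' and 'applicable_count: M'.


2 match(es); 0 pass the dangling check.
match: 0->0, 1->2, 2->4
match: 0->0, 1->11, 2->4
count: 2
applicable_count: 0


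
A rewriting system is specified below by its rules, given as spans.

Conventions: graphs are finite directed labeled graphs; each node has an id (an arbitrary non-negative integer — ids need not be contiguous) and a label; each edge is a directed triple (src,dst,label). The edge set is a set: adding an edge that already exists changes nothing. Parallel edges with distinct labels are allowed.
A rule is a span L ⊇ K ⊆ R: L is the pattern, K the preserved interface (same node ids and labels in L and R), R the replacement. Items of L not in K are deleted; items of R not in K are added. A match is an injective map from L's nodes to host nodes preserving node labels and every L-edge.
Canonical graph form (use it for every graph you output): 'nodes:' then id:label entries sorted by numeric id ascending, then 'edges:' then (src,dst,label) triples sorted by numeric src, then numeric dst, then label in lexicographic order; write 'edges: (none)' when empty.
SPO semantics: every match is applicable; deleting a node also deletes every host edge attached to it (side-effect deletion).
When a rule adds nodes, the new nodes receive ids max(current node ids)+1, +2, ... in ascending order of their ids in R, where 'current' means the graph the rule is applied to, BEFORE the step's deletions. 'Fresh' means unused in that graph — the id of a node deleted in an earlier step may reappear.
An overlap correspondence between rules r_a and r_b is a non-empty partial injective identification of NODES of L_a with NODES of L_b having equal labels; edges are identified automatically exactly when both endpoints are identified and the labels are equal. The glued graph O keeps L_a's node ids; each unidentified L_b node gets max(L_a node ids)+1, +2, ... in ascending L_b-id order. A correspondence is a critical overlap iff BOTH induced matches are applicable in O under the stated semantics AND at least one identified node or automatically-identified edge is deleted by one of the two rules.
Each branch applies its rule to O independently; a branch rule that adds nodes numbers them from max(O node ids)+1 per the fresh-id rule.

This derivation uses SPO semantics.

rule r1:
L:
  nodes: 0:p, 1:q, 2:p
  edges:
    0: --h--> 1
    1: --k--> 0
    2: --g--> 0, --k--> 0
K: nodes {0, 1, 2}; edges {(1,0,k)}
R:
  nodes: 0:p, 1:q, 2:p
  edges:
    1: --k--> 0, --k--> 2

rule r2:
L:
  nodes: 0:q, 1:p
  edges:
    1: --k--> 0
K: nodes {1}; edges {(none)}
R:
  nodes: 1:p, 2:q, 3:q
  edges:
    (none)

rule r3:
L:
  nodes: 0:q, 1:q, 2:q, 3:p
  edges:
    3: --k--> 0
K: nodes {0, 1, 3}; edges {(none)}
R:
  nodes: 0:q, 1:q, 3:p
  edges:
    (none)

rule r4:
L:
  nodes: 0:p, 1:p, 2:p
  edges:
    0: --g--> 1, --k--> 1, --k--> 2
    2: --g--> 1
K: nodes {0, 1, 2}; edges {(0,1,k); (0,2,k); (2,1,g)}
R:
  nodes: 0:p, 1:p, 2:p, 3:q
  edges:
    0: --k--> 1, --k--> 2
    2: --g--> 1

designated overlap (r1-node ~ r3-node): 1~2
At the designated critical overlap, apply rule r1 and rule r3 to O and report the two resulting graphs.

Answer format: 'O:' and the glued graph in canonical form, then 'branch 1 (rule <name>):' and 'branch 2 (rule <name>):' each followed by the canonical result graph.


O:
nodes: 0:p, 1:q, 2:p, 3:q, 4:q, 5:p
edges: (0,1,h); (1,0,k); (2,0,g); (2,0,k); (5,3,k)
branch 1 (rule r1):
nodes: 0:p, 1:q, 2:p, 3:q, 4:q, 5:p
edges: (1,0,k); (1,2,k); (5,3,k)
branch 2 (rule r3):
nodes: 0:p, 2:p, 3:q, 4:q, 5:p
edges: (2,0,g); (2,0,k)


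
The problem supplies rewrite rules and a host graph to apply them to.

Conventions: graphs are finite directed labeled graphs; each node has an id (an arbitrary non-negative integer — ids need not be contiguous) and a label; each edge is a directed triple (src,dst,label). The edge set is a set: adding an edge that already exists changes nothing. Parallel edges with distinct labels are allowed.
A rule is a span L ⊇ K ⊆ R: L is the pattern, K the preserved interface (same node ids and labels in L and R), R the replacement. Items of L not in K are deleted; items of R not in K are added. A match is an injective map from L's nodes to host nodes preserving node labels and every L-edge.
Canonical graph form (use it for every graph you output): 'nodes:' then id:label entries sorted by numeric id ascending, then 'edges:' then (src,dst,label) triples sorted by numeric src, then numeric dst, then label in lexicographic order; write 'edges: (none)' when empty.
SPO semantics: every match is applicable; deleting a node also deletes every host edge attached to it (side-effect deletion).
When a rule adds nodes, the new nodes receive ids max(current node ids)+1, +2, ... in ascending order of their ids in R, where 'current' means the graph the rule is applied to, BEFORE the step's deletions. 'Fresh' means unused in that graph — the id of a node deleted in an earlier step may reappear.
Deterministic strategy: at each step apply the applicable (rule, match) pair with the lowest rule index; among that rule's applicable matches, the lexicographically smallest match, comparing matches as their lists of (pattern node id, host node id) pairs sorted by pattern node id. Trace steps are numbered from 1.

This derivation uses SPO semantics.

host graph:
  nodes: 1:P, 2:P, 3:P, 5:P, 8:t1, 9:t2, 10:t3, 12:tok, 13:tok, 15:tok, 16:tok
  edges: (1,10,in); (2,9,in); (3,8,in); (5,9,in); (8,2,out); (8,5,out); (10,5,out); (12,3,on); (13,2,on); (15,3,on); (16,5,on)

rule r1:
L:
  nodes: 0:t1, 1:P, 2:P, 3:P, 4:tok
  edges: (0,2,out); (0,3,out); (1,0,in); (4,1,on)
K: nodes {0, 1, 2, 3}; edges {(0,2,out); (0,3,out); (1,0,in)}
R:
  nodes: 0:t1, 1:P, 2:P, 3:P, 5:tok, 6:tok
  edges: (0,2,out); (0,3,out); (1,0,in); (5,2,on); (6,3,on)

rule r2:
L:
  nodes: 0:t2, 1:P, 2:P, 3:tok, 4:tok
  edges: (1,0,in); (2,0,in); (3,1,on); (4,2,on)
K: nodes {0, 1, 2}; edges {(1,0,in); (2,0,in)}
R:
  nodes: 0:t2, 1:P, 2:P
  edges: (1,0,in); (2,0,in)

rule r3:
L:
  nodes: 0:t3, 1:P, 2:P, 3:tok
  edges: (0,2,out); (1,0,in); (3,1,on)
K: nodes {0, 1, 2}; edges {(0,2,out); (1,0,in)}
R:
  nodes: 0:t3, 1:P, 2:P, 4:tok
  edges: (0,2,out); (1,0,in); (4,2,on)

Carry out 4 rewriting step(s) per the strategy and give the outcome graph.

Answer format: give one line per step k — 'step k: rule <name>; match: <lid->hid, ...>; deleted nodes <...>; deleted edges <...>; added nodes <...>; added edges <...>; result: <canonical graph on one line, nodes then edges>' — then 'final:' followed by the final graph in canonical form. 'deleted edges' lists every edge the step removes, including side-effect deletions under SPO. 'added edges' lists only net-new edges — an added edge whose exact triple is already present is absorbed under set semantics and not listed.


step 1: rule r1; match: 0->8, 1->3, 2->2, 3->5, 4->12; deleted nodes 12; deleted edges (12,3,on); added nodes 17, 18; added edges (17,2,on); (18,5,on); result: nodes: 1:P, 2:P, 3:P, 5:P, 8:t1, 9:t2, 10:t3, 13:tok, 15:tok, 16:tok, 17:tok, 18:tok edges: (1,10,in); (2,9,in); (3,8,in); (5,9,in); (8,2,out); (8,5,out); (10,5,out); (13,2,on); (15,3,on); (16,5,on); (17,2,on); (18,5,on)
step 2: rule r1; match: 0->8, 1->3, 2->2, 3->5, 4->15; deleted nodes 15; deleted edges (15,3,on); added nodes 19, 20; added edges (19,2,on); (20,5,on); result: nodes: 1:P, 2:P, 3:P, 5:P, 8:t1, 9:t2, 10:t3, 13:tok, 16:tok, 17:tok, 18:tok, 19:tok, 20:tok edges: (1,10,in); (2,9,in); (3,8,in); (5,9,in); (8,2,out); (8,5,out); (10,5,out); (13,2,on); (16,5,on); (17,2,on); (18,5,on); (19,2,on); (20,5,on)
step 3: rule r2; match: 0->9, 1->2, 2->5, 3->13, 4->16; deleted nodes 13, 16; deleted edges (13,2,on); (16,5,on); added nodes (none); added edges (none); result: nodes: 1:P, 2:P, 3:P, 5:P, 8:t1, 9:t2, 10:t3, 17:tok, 18:tok, 19:tok, 20:tok edges: (1,10,in); (2,9,in); (3,8,in); (5,9,in); (8,2,out); (8,5,out); (10,5,out); (17,2,on); (18,5,on); (19,2,on); (20,5,on)
step 4: rule r2; match: 0->9, 1->2, 2->5, 3->17, 4->18; deleted nodes 17, 18; deleted edges (17,2,on); (18,5,on); added nodes (none); added edges (none); result: nodes: 1:P, 2:P, 3:P, 5:P, 8:t1, 9:t2, 10:t3, 19:tok, 20:tok edges: (1,10,in); (2,9,in); (3,8,in); (5,9,in); (8,2,out); (8,5,out); (10,5,out); (19,2,on); (20,5,on)
final:
nodes: 1:P, 2:P, 3:P, 5:P, 8:t1, 9:t2, 10:t3, 19:tok, 20:tok
edges: (1,10,in); (2,9,in); (3,8,in); (5,9,in); (8,2,out); (8,5,out); (10,5,out); (19,2,on); (20,5,on)


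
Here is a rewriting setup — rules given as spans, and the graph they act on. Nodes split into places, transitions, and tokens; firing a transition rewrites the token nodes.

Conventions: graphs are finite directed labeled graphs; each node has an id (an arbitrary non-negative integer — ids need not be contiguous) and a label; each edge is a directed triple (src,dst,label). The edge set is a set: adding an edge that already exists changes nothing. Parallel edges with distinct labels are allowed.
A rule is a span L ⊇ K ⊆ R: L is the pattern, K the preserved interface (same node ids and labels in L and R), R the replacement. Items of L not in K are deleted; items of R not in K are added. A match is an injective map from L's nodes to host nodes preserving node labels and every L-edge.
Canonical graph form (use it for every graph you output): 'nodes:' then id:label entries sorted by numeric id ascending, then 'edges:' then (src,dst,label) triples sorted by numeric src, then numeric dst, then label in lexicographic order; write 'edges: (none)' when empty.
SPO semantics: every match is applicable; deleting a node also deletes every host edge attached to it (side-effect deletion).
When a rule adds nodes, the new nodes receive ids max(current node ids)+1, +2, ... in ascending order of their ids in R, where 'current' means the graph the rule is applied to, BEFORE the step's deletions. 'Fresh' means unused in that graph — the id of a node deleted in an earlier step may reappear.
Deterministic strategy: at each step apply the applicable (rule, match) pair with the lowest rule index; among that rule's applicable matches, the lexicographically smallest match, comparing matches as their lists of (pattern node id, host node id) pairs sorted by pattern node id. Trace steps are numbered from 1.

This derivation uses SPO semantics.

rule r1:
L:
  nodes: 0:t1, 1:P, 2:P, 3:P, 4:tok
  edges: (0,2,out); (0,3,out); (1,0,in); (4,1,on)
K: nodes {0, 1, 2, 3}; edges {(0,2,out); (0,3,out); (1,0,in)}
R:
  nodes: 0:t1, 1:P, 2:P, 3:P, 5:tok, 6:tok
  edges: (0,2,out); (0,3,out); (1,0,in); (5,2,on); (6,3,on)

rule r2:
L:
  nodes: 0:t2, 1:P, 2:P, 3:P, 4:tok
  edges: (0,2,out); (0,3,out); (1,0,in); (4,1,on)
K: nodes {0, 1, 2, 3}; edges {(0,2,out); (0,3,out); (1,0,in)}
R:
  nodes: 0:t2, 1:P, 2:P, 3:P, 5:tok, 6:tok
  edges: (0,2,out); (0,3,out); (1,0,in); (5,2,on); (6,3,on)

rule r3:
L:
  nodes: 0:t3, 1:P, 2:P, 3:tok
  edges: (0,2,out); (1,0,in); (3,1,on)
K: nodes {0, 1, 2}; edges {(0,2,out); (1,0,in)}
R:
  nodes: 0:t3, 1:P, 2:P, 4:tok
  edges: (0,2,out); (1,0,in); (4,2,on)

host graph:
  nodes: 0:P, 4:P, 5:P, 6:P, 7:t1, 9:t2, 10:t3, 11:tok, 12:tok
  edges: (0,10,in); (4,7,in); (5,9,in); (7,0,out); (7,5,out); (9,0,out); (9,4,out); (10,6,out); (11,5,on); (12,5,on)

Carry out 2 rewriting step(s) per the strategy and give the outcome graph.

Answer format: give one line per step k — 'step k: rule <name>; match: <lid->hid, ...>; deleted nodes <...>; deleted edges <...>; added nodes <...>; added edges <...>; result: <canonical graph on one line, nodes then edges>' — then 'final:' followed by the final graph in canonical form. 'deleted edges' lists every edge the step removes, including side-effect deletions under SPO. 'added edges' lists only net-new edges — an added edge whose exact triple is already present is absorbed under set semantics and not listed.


step 1: rule r2; match: 0->9, 1->5, 2->0, 3->4, 4->11; deleted nodes 11; deleted edges (11,5,on); added nodes 13, 14; added edges (13,0,on); (14,4,on); result: nodes: 0:P, 4:P, 5:P, 6:P, 7:t1, 9:t2, 10:t3, 12:tok, 13:tok, 14:tok edges: (0,10,in); (4,7,in); (5,9,in); (7,0,out); (7,5,out); (9,0,out); (9,4,out); (10,6,out); (12,5,on); (13,0,on); (14,4,on)
step 2: rule r1; match: 0->7, 1->4, 2->0, 3->5, 4->14; deleted nodes 14; deleted edges (14,4,on); added nodes 15, 16; added edges (15,0,on); (16,5,on); result: nodes: 0:P, 4:P, 5:P, 6:P, 7:t1, 9:t2, 10:t3, 12:tok, 13:tok, 15:tok, 16:tok edges: (0,10,in); (4,7,in); (5,9,in); (7,0,out); (7,5,out); (9,0,out); (9,4,out); (10,6,out); (12,5,on); (13,0,on); (15,0,on); (16,5,on)
final:
nodes: 0:P, 4:P, 5:P, 6:P, 7:t1, 9:t2, 10:t3, 12:tok, 13:tok, 15:tok, 16:tok
edges: (0,10,in); (4,7,in); (5,9,in); (7,0,out); (7,5,out); (9,0,out); (9,4,out); (10,6,out); (12,5,on); (13,0,on); (15,0,on); (16,5,on)


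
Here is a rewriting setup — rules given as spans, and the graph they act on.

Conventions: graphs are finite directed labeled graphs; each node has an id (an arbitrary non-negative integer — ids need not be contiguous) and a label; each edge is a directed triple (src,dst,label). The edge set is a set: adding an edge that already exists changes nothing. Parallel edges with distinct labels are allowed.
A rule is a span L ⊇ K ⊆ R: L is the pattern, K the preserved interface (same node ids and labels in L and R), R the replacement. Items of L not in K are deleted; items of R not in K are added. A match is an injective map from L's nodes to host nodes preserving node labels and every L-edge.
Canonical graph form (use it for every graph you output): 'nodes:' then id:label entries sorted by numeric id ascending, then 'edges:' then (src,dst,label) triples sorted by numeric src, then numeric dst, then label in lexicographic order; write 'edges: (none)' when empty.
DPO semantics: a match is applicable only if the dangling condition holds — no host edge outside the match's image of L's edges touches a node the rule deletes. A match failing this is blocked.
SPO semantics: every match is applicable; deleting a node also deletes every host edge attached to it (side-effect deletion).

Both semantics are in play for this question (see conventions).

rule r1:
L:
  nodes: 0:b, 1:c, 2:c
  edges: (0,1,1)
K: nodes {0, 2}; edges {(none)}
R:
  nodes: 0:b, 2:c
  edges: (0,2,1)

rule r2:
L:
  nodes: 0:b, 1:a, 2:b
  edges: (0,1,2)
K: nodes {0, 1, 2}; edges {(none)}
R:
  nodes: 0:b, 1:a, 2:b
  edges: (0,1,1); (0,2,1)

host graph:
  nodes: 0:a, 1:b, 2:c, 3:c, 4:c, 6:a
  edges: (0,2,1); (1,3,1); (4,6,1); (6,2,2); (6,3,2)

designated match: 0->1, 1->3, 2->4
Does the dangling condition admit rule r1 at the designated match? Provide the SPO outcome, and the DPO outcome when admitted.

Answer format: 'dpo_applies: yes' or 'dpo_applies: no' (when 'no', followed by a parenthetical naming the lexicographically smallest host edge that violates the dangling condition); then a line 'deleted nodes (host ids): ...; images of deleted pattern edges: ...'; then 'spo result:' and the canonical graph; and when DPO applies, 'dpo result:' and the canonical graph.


dpo_applies: no
(the rule deletes node 3, which keeps host edge (6,3,2) outside the match image — the dangling condition fails, DPO blocks; SPO proceeds and side-deletes such edges)
deleted nodes (host ids): 3; images of deleted pattern edges: (1,3,1)
spo result:
nodes: 0:a, 1:b, 2:c, 4:c, 6:a
edges: (0,2,1); (1,4,1); (4,6,1); (6,2,2)
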